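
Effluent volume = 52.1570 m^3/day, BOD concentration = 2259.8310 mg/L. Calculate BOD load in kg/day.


Formula: BOD_load = volume * conc / 1000
Substituting: BOD_load = 52.1570 * 2259.8310 / 1000
Result: 117.8660 kg/day


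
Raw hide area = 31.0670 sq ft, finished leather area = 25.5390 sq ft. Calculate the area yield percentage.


Formula: Yield = finished / raw * 100
Substituting: Yield = 25.5390 / 31.0670 * 100
Result: 82.2062 %


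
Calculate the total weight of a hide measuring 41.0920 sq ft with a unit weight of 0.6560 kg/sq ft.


Formula: Weight = area * weight_per_sqft
Substituting: Weight = 41.0920 * 0.6560
Result: 26.9564 kg


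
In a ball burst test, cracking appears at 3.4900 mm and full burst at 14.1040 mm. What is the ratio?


Formula: Ratio = crack / burst
Substituting: Ratio = 3.4900 / 14.1040
Result: 0.2474


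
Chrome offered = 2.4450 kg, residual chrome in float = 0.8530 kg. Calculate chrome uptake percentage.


Formula: Uptake = (offered - residual) / offered * 100
Substituting: Uptake = (2.4450 - 0.8530) / 2.4450 * 100
Result: 65.1125 %


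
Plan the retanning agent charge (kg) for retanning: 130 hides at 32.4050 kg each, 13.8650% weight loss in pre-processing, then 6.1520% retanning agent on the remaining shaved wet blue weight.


Total_raw = N * avg_wt = 130 * 32.4050 = 4212.6500 kg
Substrate = Total_raw * (1 - loss/100) = 4212.6500 * (1 - 13.8650/100) = 3628.5661 kg
Retan = Substrate * pct / 100 = 3628.5661 * 6.1520 / 100 = 223.2294 kg


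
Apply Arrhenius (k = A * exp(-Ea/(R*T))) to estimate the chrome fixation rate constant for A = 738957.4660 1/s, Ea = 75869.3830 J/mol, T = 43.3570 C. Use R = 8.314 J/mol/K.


T_K = T_C + 273.15 = 43.3570 + 273.15 = 316.5070 K
exponent = -Ea / (R * T_K) = -75869.3830 / (8.314 * 316.5070) = -28.8319
k = A * exp(exponent) = 738957.4660 * exp(-28.8319) = 2.2237e-07 1/s


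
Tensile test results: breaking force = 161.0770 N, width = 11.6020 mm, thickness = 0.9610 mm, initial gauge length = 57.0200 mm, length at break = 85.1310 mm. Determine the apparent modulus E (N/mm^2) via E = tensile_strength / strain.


TS = F / (w * t) = 161.0770 / (11.6020 * 0.9610) = 14.4470 N/mm^2
strain = (Lf - L0) / L0 = (85.1310 - 57.0200) / 57.0200 = 0.4930
E = TS / strain = 14.4470 / 0.4930 = 29.3041 N/mm^2


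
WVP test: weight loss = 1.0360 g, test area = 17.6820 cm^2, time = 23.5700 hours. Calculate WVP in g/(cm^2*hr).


Formula: WVP = loss / (area * time)
Substituting: WVP = 1.0360 / (17.6820 * 23.5700)
Result: 0.00248581 g/(cm^2*hr)


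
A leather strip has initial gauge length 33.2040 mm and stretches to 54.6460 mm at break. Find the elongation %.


Formula: Elongation = (Lf - L0) / L0 * 100
Substituting: Elongation = (54.6460 - 33.2040) / 33.2040 * 100
Result: 64.5766 %


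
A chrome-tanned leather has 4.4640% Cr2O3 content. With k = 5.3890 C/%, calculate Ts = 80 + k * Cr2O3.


Formula: Ts = 80 + k * Cr2O3
Substituting: Ts = 80 + 5.3890 * 4.4640
Result: 104.0565 C


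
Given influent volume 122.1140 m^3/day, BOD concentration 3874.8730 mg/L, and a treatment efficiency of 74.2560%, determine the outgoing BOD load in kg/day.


Load_in = volume * conc / 1000 = 122.1140 * 3874.8730 / 1000 = 473.1762 kg/day
Removed = Load_in * eff / 100 = 473.1762 * 74.2560 / 100 = 351.3617 kg/day
Load_out = Load_in - Removed = 473.1762 - 351.3617 = 121.8145 kg/day


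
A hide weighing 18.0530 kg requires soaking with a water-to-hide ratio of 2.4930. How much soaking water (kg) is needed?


Formula: Water = hide_weight * ratio
Substituting: Water = 18.0530 * 2.4930
Result: 45.0061 kg


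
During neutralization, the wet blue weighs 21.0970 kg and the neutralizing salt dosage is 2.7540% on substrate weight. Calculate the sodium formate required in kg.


Formula: Neutralizer = substrate * pct / 100
Substituting: Neutralizer = 21.0970 * 2.7540 / 100
Result: 0.5810 kg


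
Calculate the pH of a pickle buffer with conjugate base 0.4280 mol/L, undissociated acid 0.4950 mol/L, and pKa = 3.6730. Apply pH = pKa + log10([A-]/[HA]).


ratio = [A-] / [HA] = 0.4280 / 0.4950 = 0.8646
log10(ratio) = -0.0631614
pH = pKa + log10(ratio) = 3.6730 - 0.0631614 = 3.6098


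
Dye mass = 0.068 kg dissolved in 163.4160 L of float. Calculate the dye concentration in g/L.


Formula: Conc = dye_mass(kg) / volume(L) * 1000
Substituting: Conc = 0.068 / 163.4160 * 1000
Result: 0.4161 g/L


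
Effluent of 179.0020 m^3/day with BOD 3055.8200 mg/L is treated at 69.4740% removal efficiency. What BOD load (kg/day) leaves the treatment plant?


Load_in = volume * conc / 1000 = 179.0020 * 3055.8200 / 1000 = 546.9979 kg/day
Removed = Load_in * eff / 100 = 546.9979 * 69.4740 / 100 = 380.0213 kg/day
Load_out = Load_in - Removed = 546.9979 - 380.0213 = 166.9766 kg/day


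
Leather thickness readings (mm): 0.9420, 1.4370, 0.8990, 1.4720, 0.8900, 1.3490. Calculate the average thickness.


Formula: Average = sum / n
Substituting: Average = 6.9890 / 6
Result: 1.1648 mm


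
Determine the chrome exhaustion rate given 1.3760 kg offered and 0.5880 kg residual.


Formula: Uptake = (offered - residual) / offered * 100
Substituting: Uptake = (1.3760 - 0.5880) / 1.3760 * 100
Result: 57.2674 %


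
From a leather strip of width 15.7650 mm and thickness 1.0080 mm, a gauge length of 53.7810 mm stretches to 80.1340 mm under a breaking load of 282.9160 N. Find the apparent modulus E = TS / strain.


TS = F / (w * t) = 282.9160 / (15.7650 * 1.0080) = 17.8034 N/mm^2
strain = (Lf - L0) / L0 = (80.1340 - 53.7810) / 53.7810 = 0.4900
E = TS / strain = 17.8034 / 0.4900 = 36.3330 N/mm^2


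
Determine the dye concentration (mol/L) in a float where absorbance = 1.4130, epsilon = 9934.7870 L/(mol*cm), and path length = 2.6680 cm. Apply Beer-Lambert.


Formula: c = A / (epsilon * l)
Substituting: c = 1.4130 / (9934.7870 * 2.6680)
Result: 5.3309e-05 mol/L


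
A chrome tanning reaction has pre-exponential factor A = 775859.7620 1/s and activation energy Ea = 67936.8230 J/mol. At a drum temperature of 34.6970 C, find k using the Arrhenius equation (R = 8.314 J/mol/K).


T_K = T_C + 273.15 = 34.6970 + 273.15 = 307.8470 K
exponent = -Ea / (R * T_K) = -67936.8230 / (8.314 * 307.8470) = -26.5436
k = A * exp(exponent) = 775859.7620 * exp(-26.5436) = 2.3016e-06 1/s


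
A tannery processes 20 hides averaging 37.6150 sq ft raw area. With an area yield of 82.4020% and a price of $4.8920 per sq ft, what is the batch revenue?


Raw_total = N * avg_area = 20 * 37.6150 = 752.3000 sq ft
Finished = Raw_total * yield / 100 = 752.3000 * 82.4020 / 100 = 619.9102 sq ft
Value = Finished * price = 619.9102 * 4.8920 = 3032.6009 $


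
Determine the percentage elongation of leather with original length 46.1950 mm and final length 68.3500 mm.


Formula: Elongation = (Lf - L0) / L0 * 100
Substituting: Elongation = (68.3500 - 46.1950) / 46.1950 * 100
Result: 47.9597 %


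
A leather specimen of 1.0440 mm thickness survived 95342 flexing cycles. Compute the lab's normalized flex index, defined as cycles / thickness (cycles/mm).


Formula: Index = cycles / thickness
Substituting: Index = 95342 / 1.0440
Result: 91323.7548 cycles/mm


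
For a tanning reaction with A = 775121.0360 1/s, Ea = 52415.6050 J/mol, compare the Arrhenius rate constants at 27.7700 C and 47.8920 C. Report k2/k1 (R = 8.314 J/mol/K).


T1 = 27.7700 + 273.15 = 300.9200 K; T2 = 47.8920 + 273.15 = 321.0420 K
k1 = A * exp(-Ea/(R*T1)) = 775121.0360 * exp(-52415.6050/(8.314*300.9200)) = 6.1741e-04 1/s
k2 = A * exp(-Ea/(R*T2)) = 775121.0360 * exp(-52415.6050/(8.314*321.0420)) = 0.00229542 1/s
k2/k1 = 0.00229542 / 6.1741e-04 = 3.7178


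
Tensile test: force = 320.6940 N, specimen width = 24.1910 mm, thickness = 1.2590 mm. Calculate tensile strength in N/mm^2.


Formula: TS = force / (width * thickness)
Substituting: TS = 320.6940 / (24.1910 * 1.2590)
Result: 10.5296 N/mm^2


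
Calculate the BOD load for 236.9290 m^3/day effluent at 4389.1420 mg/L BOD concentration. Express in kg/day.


Formula: BOD_load = volume * conc / 1000
Substituting: BOD_load = 236.9290 * 4389.1420 / 1000
Result: 1039.9150 kg/day


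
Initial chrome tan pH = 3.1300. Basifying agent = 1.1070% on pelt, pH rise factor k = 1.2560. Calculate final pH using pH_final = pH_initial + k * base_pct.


Formula: pH_final = pH_initial + k * base_pct
Substituting: pH_final = 3.1300 + 1.2560 * 1.1070
Result: 4.5204


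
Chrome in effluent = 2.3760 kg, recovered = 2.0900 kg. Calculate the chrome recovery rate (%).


Formula: Recovery = recovered / input * 100
Substituting: Recovery = 2.0900 / 2.3760 * 100
Result: 87.9630 %


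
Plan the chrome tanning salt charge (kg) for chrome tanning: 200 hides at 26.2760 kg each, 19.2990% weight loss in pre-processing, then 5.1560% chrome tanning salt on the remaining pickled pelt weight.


Total_raw = N * avg_wt = 200 * 26.2760 = 5255.2000 kg
Substrate = Total_raw * (1 - loss/100) = 5255.2000 * (1 - 19.2990/100) = 4240.9990 kg
Chrome = Substrate * pct / 100 = 4240.9990 * 5.1560 / 100 = 218.6659 kg


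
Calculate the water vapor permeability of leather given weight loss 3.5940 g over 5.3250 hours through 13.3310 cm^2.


Formula: WVP = loss / (area * time)
Substituting: WVP = 3.5940 / (13.3310 * 5.3250)
Result: 0.0506286 g/(cm^2*hr)


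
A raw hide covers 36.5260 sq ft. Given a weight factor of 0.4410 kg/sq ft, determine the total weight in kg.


Formula: Weight = area * weight_per_sqft
Substituting: Weight = 36.5260 * 0.4410
Result: 16.1080 kg


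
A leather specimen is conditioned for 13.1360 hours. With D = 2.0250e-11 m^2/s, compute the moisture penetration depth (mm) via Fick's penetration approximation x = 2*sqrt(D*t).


t = 13.1360 hr * 3600 = 47289.6000 s
D * t = 2.0250e-11 * 47289.6000 = 9.5761e-07
x = 2 * sqrt(D*t) = 2 * sqrt(9.5761e-07) = 0.00195716 m = 1.9572 mm


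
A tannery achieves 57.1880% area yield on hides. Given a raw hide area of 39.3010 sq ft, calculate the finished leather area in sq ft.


Formula: finished = raw * yield / 100
Substituting: finished = 39.3010 * 57.1880 / 100
Result: 22.4755 sq ft


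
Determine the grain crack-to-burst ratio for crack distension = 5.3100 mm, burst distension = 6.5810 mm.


Formula: Ratio = crack / burst
Substituting: Ratio = 5.3100 / 6.5810
Result: 0.8069


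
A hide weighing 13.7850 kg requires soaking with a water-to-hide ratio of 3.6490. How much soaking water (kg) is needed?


Formula: Water = hide_weight * ratio
Substituting: Water = 13.7850 * 3.6490
Result: 50.3015 kg


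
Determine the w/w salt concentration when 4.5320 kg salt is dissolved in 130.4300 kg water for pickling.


Formula: Conc = salt / (water + salt) * 100
Substituting: Conc = 4.5320 / (130.4300 + 4.5320) * 100
Result: 3.3580 %


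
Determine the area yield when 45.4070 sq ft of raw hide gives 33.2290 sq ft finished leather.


Formula: Yield = finished / raw * 100
Substituting: Yield = 33.2290 / 45.4070 * 100
Result: 73.1803 %


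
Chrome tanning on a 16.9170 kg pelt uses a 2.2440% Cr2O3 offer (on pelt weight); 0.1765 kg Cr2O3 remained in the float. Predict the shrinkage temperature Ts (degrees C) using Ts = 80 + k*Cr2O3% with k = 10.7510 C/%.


Offered = pelt * offer_pct / 100 = 16.9170 * 2.2440 / 100 = 0.3796 kg
Uptake = offered - residual = 0.3796 - 0.1765 = 0.2031 kg
Cr2O3% on pelt = uptake / pelt * 100 = 0.2031 / 16.9170 * 100 = 1.2007 %
Ts = 80 + k * Cr2O3% = 80 + 10.7510 * 1.2007 = 92.9084 C


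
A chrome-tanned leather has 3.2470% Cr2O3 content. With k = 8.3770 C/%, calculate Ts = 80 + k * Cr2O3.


Formula: Ts = 80 + k * Cr2O3
Substituting: Ts = 80 + 8.3770 * 3.2470
Result: 107.2001 C


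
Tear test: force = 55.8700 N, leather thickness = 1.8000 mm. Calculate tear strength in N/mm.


Formula: Tear strength = force / thickness
Substituting: Tear strength = 55.8700 / 1.8000
Result: 31.0389 N/mm


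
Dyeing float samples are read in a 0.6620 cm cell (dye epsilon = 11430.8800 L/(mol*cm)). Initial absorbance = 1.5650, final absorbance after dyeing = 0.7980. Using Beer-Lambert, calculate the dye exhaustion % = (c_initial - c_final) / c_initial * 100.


c_initial = A_i / (epsilon * l) = 1.5650 / (11430.8800 * 0.6620) = 2.0681e-04 mol/L
c_final = A_f / (epsilon * l) = 0.7980 / (11430.8800 * 0.6620) = 1.0545e-04 mol/L
Exhaustion = (c_initial - c_final) / c_initial * 100 = (2.0681e-04 - 1.0545e-04) / 2.0681e-04 * 100 = 49.0096 %


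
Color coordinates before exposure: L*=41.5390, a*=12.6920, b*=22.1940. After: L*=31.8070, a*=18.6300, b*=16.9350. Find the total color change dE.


dL = -9.7320, da = 5.9380, db = -5.2590
dE = sqrt((-9.7320)^2 + 5.9380^2 + (-5.2590)^2) = 12.5550


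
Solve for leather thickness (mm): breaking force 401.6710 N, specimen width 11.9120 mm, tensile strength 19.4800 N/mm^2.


Formula: t = F / (TS * w)
Substituting: t = 401.6710 / (19.4800 * 11.9120)
Result: 1.7310 mm


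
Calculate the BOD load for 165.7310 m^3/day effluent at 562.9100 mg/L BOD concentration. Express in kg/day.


Formula: BOD_load = volume * conc / 1000
Substituting: BOD_load = 165.7310 * 562.9100 / 1000
Result: 93.2916 kg/day


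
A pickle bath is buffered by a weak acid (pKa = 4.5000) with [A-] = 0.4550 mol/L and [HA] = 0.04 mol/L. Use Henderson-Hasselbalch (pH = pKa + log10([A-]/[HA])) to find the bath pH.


ratio = [A-] / [HA] = 0.4550 / 0.04 = 11.3750
log10(ratio) = 1.0560
pH = pKa + log10(ratio) = 4.5000 + 1.0560 = 5.5560


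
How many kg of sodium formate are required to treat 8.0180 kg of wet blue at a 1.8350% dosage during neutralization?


Formula: Neutralizer = substrate * pct / 100
Substituting: Neutralizer = 8.0180 * 1.8350 / 100
Result: 0.1471 kg


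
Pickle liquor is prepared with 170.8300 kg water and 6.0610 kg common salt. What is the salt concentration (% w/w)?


Formula: Conc = salt / (water + salt) * 100
Substituting: Conc = 6.0610 / (170.8300 + 6.0610) * 100
Result: 3.4264 %


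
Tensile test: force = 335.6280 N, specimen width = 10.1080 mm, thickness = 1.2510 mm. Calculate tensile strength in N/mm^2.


Formula: TS = force / (width * thickness)
Substituting: TS = 335.6280 / (10.1080 * 1.2510)
Result: 26.5421 N/mm^2


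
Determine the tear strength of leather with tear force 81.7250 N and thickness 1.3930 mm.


Formula: Tear strength = force / thickness
Substituting: Tear strength = 81.7250 / 1.3930
Result: 58.6683 N/mm


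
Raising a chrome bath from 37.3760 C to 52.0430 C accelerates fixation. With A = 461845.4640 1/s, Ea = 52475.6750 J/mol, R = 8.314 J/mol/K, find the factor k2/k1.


T1 = 37.3760 + 273.15 = 310.5260 K; T2 = 52.0430 + 273.15 = 325.1930 K
k1 = A * exp(-Ea/(R*T1)) = 461845.4640 * exp(-52475.6750/(8.314*310.5260)) = 6.8717e-04 1/s
k2 = A * exp(-Ea/(R*T2)) = 461845.4640 * exp(-52475.6750/(8.314*325.1930)) = 0.00171872 1/s
k2/k1 = 0.00171872 / 6.8717e-04 = 2.5011


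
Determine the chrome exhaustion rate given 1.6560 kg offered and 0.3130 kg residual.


Formula: Uptake = (offered - residual) / offered * 100
Substituting: Uptake = (1.6560 - 0.3130) / 1.6560 * 100
Result: 81.0990 %


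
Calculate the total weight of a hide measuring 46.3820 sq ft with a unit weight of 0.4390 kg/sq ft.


Formula: Weight = area * weight_per_sqft
Substituting: Weight = 46.3820 * 0.4390
Result: 20.3617 kg


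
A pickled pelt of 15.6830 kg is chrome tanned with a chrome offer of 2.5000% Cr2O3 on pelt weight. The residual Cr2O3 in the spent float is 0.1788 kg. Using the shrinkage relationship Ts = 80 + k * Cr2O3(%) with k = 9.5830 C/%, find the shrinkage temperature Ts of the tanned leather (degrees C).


Offered = pelt * offer_pct / 100 = 15.6830 * 2.5000 / 100 = 0.3921 kg
Uptake = offered - residual = 0.3921 - 0.1788 = 0.2133 kg
Cr2O3% on pelt = uptake / pelt * 100 = 0.2133 / 15.6830 * 100 = 1.3599 %
Ts = 80 + k * Cr2O3% = 80 + 9.5830 * 1.3599 = 93.0320 C


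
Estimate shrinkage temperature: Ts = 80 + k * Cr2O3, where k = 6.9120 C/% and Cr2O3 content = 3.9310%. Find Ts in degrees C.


Formula: Ts = 80 + k * Cr2O3
Substituting: Ts = 80 + 6.9120 * 3.9310
Result: 107.1711 C


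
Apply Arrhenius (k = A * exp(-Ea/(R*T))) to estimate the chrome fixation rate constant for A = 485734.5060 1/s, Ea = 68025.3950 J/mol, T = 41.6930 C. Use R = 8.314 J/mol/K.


T_K = T_C + 273.15 = 41.6930 + 273.15 = 314.8430 K
exponent = -Ea / (R * T_K) = -68025.3950 / (8.314 * 314.8430) = -25.9877
k = A * exp(exponent) = 485734.5060 * exp(-25.9877) = 2.5125e-06 1/s


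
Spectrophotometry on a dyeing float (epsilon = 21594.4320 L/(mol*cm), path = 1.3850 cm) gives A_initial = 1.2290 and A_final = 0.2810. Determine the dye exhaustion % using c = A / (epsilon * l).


c_initial = A_i / (epsilon * l) = 1.2290 / (21594.4320 * 1.3850) = 4.1092e-05 mol/L
c_final = A_f / (epsilon * l) = 0.2810 / (21594.4320 * 1.3850) = 9.3954e-06 mol/L
Exhaustion = (c_initial - c_final) / c_initial * 100 = (4.1092e-05 - 9.3954e-06) / 4.1092e-05 * 100 = 77.1359 %


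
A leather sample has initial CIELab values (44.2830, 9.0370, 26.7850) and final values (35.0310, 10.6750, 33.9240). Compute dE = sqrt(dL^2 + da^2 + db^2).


dL = -9.2520, da = 1.6380, db = 7.1390
dE = sqrt((-9.2520)^2 + 1.6380^2 + 7.1390^2) = 11.8003


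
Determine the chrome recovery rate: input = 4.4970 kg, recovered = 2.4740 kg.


Formula: Recovery = recovered / input * 100
Substituting: Recovery = 2.4740 / 4.4970 * 100
Result: 55.0145 %


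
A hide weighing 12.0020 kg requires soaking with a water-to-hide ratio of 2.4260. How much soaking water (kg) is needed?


Formula: Water = hide_weight * ratio
Substituting: Water = 12.0020 * 2.4260
Result: 29.1169 kg


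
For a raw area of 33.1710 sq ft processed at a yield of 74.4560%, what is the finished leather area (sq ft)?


Formula: finished = raw * yield / 100
Substituting: finished = 33.1710 * 74.4560 / 100
Result: 24.6978 sq ft


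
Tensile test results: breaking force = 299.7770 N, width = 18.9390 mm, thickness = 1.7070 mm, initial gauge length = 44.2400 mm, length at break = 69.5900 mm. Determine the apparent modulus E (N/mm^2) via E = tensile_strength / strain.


TS = F / (w * t) = 299.7770 / (18.9390 * 1.7070) = 9.2727 N/mm^2
strain = (Lf - L0) / L0 = (69.5900 - 44.2400) / 44.2400 = 0.5730
E = TS / strain = 9.2727 / 0.5730 = 16.1825 N/mm^2


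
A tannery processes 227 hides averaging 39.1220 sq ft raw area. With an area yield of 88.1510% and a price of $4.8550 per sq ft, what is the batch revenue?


Raw_total = N * avg_area = 227 * 39.1220 = 8880.6940 sq ft
Finished = Raw_total * yield / 100 = 8880.6940 * 88.1510 / 100 = 7828.4206 sq ft
Value = Finished * price = 7828.4206 * 4.8550 = 38006.9819 $


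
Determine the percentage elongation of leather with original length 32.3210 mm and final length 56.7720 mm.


Formula: Elongation = (Lf - L0) / L0 * 100
Substituting: Elongation = (56.7720 - 32.3210) / 32.3210 * 100
Result: 75.6505 %


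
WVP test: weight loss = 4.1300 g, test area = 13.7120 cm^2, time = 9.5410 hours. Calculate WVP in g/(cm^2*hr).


Formula: WVP = loss / (area * time)
Substituting: WVP = 4.1300 / (13.7120 * 9.5410)
Result: 0.0315686 g/(cm^2*hr)


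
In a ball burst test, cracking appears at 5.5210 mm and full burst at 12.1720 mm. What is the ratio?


Formula: Ratio = crack / burst
Substituting: Ratio = 5.5210 / 12.1720
Result: 0.4536


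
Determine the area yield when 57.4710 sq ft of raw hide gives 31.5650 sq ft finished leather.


Formula: Yield = finished / raw * 100
Substituting: Yield = 31.5650 / 57.4710 * 100
Result: 54.9234 %


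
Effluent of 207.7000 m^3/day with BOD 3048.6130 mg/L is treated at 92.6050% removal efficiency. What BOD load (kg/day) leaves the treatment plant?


Load_in = volume * conc / 1000 = 207.7000 * 3048.6130 / 1000 = 633.1969 kg/day
Removed = Load_in * eff / 100 = 633.1969 * 92.6050 / 100 = 586.3720 kg/day
Load_out = Load_in - Removed = 633.1969 - 586.3720 = 46.8249 kg/day


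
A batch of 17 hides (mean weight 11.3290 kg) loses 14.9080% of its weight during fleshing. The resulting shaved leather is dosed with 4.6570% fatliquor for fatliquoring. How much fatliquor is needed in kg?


Total_raw = N * avg_wt = 17 * 11.3290 = 192.5930 kg
Substrate = Total_raw * (1 - loss/100) = 192.5930 * (1 - 14.9080/100) = 163.8812 kg
Fat = Substrate * pct / 100 = 163.8812 * 4.6570 / 100 = 7.6319 kg


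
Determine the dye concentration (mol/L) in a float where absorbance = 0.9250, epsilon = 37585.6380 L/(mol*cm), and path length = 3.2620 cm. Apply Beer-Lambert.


Formula: c = A / (epsilon * l)
Substituting: c = 0.9250 / (37585.6380 * 3.2620)
Result: 7.5446e-06 mol/L


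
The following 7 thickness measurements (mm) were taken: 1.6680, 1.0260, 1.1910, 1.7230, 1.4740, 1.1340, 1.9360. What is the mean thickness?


Formula: Average = sum / n
Substituting: Average = 10.1520 / 7
Result: 1.4503 mm


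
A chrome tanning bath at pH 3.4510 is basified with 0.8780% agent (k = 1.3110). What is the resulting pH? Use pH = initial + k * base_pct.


Formula: pH_final = pH_initial + k * base_pct
Substituting: pH_final = 3.4510 + 1.3110 * 0.8780
Result: 4.6021


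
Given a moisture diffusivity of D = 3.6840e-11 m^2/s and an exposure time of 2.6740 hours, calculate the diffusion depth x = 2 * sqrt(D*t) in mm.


t = 2.6740 hr * 3600 = 9626.4000 s
D * t = 3.6840e-11 * 9626.4000 = 3.5464e-07
x = 2 * sqrt(D*t) = 2 * sqrt(3.5464e-07) = 0.00119103 m = 1.1910 mm


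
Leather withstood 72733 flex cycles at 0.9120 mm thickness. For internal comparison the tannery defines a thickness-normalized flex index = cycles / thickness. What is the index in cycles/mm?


Formula: Index = cycles / thickness
Substituting: Index = 72733 / 0.9120
Result: 79751.0965 cycles/mm


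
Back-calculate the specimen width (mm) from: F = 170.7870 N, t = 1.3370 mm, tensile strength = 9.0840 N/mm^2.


Formula: w = F / (TS * t)
Substituting: w = 170.7870 / (9.0840 * 1.3370)
Result: 14.0620 mm


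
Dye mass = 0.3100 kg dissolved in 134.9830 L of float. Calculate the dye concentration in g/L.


Formula: Conc = dye_mass(kg) / volume(L) * 1000
Substituting: Conc = 0.3100 / 134.9830 * 1000
Result: 2.2966 g/L


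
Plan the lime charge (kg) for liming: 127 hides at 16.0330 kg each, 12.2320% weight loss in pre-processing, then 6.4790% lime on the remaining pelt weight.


Total_raw = N * avg_wt = 127 * 16.0330 = 2036.1910 kg
Substrate = Total_raw * (1 - loss/100) = 2036.1910 * (1 - 12.2320/100) = 1787.1241 kg
Lime = Substrate * pct / 100 = 1787.1241 * 6.4790 / 100 = 115.7878 kg


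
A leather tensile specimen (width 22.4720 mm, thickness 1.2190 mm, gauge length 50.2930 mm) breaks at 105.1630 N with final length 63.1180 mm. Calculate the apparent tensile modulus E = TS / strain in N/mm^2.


TS = F / (w * t) = 105.1630 / (22.4720 * 1.2190) = 3.8390 N/mm^2
strain = (Lf - L0) / L0 = (63.1180 - 50.2930) / 50.2930 = 0.2550
E = TS / strain = 3.8390 / 0.2550 = 15.0545 N/mm^2


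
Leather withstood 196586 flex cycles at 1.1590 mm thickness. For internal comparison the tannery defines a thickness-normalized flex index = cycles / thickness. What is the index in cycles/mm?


Formula: Index = cycles / thickness
Substituting: Index = 196586 / 1.1590
Result: 169616.9111 cycles/mm


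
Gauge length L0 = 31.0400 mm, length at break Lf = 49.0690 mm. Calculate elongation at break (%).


Formula: Elongation = (Lf - L0) / L0 * 100
Substituting: Elongation = (49.0690 - 31.0400) / 31.0400 * 100
Result: 58.0831 %


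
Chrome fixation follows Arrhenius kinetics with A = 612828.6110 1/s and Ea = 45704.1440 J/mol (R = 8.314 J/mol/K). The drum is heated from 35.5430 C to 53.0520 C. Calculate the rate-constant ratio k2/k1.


T1 = 35.5430 + 273.15 = 308.6930 K; T2 = 53.0520 + 273.15 = 326.2020 K
k1 = A * exp(-Ea/(R*T1)) = 612828.6110 * exp(-45704.1440/(8.314*308.6930)) = 0.0113073 1/s
k2 = A * exp(-Ea/(R*T2)) = 612828.6110 * exp(-45704.1440/(8.314*326.2020)) = 0.0294091 1/s
k2/k1 = 0.0294091 / 0.0113073 = 2.6009


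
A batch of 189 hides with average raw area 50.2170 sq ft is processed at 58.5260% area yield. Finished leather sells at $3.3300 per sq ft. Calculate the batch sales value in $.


Raw_total = N * avg_area = 189 * 50.2170 = 9491.0130 sq ft
Finished = Raw_total * yield / 100 = 9491.0130 * 58.5260 / 100 = 5554.7103 sq ft
Value = Finished * price = 5554.7103 * 3.3300 = 18497.1852 $


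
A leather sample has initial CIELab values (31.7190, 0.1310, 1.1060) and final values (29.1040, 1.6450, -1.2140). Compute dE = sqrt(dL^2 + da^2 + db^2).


dL = -2.6150, da = 1.5140, db = -2.3200
dE = sqrt((-2.6150)^2 + 1.5140^2 + (-2.3200)^2) = 3.8096


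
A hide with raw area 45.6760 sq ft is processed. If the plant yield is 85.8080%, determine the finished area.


Formula: finished = raw * yield / 100
Substituting: finished = 45.6760 * 85.8080 / 100
Result: 39.1937 sq ft


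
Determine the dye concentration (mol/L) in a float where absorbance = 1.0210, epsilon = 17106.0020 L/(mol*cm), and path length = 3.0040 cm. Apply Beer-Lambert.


Formula: c = A / (epsilon * l)
Substituting: c = 1.0210 / (17106.0020 * 3.0040)
Result: 1.9869e-05 mol/L


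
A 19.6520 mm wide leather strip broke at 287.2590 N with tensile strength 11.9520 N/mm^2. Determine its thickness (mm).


Formula: t = F / (TS * w)
Substituting: t = 287.2590 / (11.9520 * 19.6520)
Result: 1.2230 mm


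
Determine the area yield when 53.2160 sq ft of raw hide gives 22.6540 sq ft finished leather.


Formula: Yield = finished / raw * 100
Substituting: Yield = 22.6540 / 53.2160 * 100
Result: 42.5699 %


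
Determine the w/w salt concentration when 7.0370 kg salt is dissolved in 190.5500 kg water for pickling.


Formula: Conc = salt / (water + salt) * 100
Substituting: Conc = 7.0370 / (190.5500 + 7.0370) * 100
Result: 3.5615 %


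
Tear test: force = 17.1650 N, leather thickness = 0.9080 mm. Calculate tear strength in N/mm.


Formula: Tear strength = force / thickness
Substituting: Tear strength = 17.1650 / 0.9080
Result: 18.9042 N/mm


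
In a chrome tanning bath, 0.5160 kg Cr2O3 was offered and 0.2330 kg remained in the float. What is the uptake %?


Formula: Uptake = (offered - residual) / offered * 100
Substituting: Uptake = (0.5160 - 0.2330) / 0.5160 * 100
Result: 54.8450 %


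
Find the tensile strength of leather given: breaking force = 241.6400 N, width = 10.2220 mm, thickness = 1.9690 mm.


Formula: TS = force / (width * thickness)
Substituting: TS = 241.6400 / (10.2220 * 1.9690)
Result: 12.0057 N/mm^2


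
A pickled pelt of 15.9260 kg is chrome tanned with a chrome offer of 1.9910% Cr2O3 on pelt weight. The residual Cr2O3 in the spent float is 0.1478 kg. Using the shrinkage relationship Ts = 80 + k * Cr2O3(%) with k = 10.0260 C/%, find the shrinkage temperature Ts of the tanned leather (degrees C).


Offered = pelt * offer_pct / 100 = 15.9260 * 1.9910 / 100 = 0.3171 kg
Uptake = offered - residual = 0.3171 - 0.1478 = 0.1693 kg
Cr2O3% on pelt = uptake / pelt * 100 = 0.1693 / 15.9260 * 100 = 1.0630 %
Ts = 80 + k * Cr2O3% = 80 + 10.0260 * 1.0630 = 90.6572 C


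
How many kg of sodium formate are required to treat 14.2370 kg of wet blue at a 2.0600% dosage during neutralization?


Formula: Neutralizer = substrate * pct / 100
Substituting: Neutralizer = 14.2370 * 2.0600 / 100
Result: 0.2933 kg


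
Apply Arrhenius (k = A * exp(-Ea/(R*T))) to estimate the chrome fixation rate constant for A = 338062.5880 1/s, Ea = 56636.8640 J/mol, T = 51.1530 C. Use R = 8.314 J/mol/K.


T_K = T_C + 273.15 = 51.1530 + 273.15 = 324.3030 K
exponent = -Ea / (R * T_K) = -56636.8640 / (8.314 * 324.3030) = -21.0058
k = A * exp(exponent) = 338062.5880 * exp(-21.0058) = 2.5487e-04 1/s


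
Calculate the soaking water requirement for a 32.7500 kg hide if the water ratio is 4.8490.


Formula: Water = hide_weight * ratio
Substituting: Water = 32.7500 * 4.8490
Result: 158.8048 kg


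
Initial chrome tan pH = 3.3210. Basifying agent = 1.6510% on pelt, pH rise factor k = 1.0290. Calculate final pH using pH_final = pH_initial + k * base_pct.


Formula: pH_final = pH_initial + k * base_pct
Substituting: pH_final = 3.3210 + 1.0290 * 1.6510
Result: 5.0199


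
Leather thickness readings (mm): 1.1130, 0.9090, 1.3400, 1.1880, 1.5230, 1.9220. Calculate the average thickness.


Formula: Average = sum / n
Substituting: Average = 7.9950 / 6
Result: 1.3325 mm


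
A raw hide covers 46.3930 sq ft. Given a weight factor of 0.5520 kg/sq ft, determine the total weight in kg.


Formula: Weight = area * weight_per_sqft
Substituting: Weight = 46.3930 * 0.5520
Result: 25.6089 kg


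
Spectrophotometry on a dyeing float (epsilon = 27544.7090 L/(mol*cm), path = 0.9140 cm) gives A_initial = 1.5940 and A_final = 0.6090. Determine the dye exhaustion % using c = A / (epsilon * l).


c_initial = A_i / (epsilon * l) = 1.5940 / (27544.7090 * 0.9140) = 6.3315e-05 mol/L
c_final = A_f / (epsilon * l) = 0.6090 / (27544.7090 * 0.9140) = 2.4190e-05 mol/L
Exhaustion = (c_initial - c_final) / c_initial * 100 = (6.3315e-05 - 2.4190e-05) / 6.3315e-05 * 100 = 61.7942 %


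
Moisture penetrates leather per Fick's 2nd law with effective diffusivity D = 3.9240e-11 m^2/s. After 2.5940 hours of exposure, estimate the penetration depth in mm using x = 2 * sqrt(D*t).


t = 2.5940 hr * 3600 = 9338.4000 s
D * t = 3.9240e-11 * 9338.4000 = 3.6644e-07
x = 2 * sqrt(D*t) = 2 * sqrt(3.6644e-07) = 0.00121068 m = 1.2107 mm


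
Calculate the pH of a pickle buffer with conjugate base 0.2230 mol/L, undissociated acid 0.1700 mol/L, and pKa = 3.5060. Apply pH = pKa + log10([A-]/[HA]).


ratio = [A-] / [HA] = 0.2230 / 0.1700 = 1.3118
log10(ratio) = 0.1179
pH = pKa + log10(ratio) = 3.5060 + 0.1179 = 3.6239


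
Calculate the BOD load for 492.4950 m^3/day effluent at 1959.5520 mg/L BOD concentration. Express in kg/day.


Formula: BOD_load = volume * conc / 1000
Substituting: BOD_load = 492.4950 * 1959.5520 / 1000
Result: 965.0696 kg/day


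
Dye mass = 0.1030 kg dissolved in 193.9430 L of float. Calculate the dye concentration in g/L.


Formula: Conc = dye_mass(kg) / volume(L) * 1000
Substituting: Conc = 0.1030 / 193.9430 * 1000
Result: 0.5311 g/L


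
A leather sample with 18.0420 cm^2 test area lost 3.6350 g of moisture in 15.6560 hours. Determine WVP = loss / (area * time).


Formula: WVP = loss / (area * time)
Substituting: WVP = 3.6350 / (18.0420 * 15.6560)
Result: 0.0128688 g/(cm^2*hr)


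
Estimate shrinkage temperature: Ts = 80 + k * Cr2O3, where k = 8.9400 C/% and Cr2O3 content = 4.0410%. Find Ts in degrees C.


Formula: Ts = 80 + k * Cr2O3
Substituting: Ts = 80 + 8.9400 * 4.0410
Result: 116.1265 C


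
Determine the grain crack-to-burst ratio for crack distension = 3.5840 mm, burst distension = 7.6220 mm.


Formula: Ratio = crack / burst
Substituting: Ratio = 3.5840 / 7.6220
Result: 0.4702


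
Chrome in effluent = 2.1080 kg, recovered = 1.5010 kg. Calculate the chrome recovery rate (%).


Formula: Recovery = recovered / input * 100
Substituting: Recovery = 1.5010 / 2.1080 * 100
Result: 71.2049 %


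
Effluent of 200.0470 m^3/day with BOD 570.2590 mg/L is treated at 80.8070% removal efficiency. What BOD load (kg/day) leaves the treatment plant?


Load_in = volume * conc / 1000 = 200.0470 * 570.2590 / 1000 = 114.0786 kg/day
Removed = Load_in * eff / 100 = 114.0786 * 80.8070 / 100 = 92.1835 kg/day
Load_out = Load_in - Removed = 114.0786 - 92.1835 = 21.8951 kg/day


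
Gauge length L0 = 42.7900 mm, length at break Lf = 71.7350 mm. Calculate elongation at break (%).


Formula: Elongation = (Lf - L0) / L0 * 100
Substituting: Elongation = (71.7350 - 42.7900) / 42.7900 * 100
Result: 67.6443 %


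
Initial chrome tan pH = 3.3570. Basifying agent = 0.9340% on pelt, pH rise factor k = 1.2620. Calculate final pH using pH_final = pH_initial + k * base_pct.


Formula: pH_final = pH_initial + k * base_pct
Substituting: pH_final = 3.3570 + 1.2620 * 0.9340
Result: 4.5357


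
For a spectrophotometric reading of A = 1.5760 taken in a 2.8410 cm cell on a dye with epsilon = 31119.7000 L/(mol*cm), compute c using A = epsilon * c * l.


Formula: c = A / (epsilon * l)
Substituting: c = 1.5760 / (31119.7000 * 2.8410)
Result: 1.7826e-05 mol/L


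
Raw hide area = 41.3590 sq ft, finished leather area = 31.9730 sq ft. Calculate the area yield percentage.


Formula: Yield = finished / raw * 100
Substituting: Yield = 31.9730 / 41.3590 * 100
Result: 77.3060 %


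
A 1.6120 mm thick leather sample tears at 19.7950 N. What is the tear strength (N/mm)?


Formula: Tear strength = force / thickness
Substituting: Tear strength = 19.7950 / 1.6120
Result: 12.2798 N/mm


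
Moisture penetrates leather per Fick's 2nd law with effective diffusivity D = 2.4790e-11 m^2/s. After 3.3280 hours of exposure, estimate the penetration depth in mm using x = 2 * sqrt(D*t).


t = 3.3280 hr * 3600 = 11980.8000 s
D * t = 2.4790e-11 * 11980.8000 = 2.9700e-07
x = 2 * sqrt(D*t) = 2 * sqrt(2.9700e-07) = 0.00108996 m = 1.0900 mm


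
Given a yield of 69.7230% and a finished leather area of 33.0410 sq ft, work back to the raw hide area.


Formula: raw = finished * 100 / yield
Substituting: raw = 33.0410 * 100 / 69.7230
Result: 47.3890 sq ft


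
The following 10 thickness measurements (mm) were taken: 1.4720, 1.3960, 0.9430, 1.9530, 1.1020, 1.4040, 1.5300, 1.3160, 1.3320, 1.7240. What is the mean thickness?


Formula: Average = sum / n
Substituting: Average = 14.1720 / 10
Result: 1.4172 mm


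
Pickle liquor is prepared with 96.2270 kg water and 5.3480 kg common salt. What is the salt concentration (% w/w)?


Formula: Conc = salt / (water + salt) * 100
Substituting: Conc = 5.3480 / (96.2270 + 5.3480) * 100
Result: 5.2651 %


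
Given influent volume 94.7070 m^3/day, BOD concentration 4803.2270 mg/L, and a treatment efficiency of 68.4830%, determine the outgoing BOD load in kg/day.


Load_in = volume * conc / 1000 = 94.7070 * 4803.2270 / 1000 = 454.8992 kg/day
Removed = Load_in * eff / 100 = 454.8992 * 68.4830 / 100 = 311.5286 kg/day
Load_out = Load_in - Removed = 454.8992 - 311.5286 = 143.3706 kg/day


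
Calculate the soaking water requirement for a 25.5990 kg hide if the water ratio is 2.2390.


Formula: Water = hide_weight * ratio
Substituting: Water = 25.5990 * 2.2390
Result: 57.3162 kg


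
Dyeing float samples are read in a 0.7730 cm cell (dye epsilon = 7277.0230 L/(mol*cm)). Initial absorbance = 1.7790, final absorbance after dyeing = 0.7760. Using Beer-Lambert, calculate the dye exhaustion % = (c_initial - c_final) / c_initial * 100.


c_initial = A_i / (epsilon * l) = 1.7790 / (7277.0230 * 0.7730) = 3.1626e-04 mol/L
c_final = A_f / (epsilon * l) = 0.7760 / (7277.0230 * 0.7730) = 1.3795e-04 mol/L
Exhaustion = (c_initial - c_final) / c_initial * 100 = (3.1626e-04 - 1.3795e-04) / 3.1626e-04 * 100 = 56.3800 %


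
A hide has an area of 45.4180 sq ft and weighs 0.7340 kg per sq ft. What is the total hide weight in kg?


Formula: Weight = area * weight_per_sqft
Substituting: Weight = 45.4180 * 0.7340
Result: 33.3368 kg


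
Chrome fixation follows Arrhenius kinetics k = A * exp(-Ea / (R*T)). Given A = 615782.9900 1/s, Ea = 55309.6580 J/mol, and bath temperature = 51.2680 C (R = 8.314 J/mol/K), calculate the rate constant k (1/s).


T_K = T_C + 273.15 = 51.2680 + 273.15 = 324.4180 K
exponent = -Ea / (R * T_K) = -55309.6580 / (8.314 * 324.4180) = -20.5062
k = A * exp(exponent) = 615782.9900 * exp(-20.5062) = 7.6504e-04 1/s


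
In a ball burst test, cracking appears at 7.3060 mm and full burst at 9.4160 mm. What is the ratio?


Formula: Ratio = crack / burst
Substituting: Ratio = 7.3060 / 9.4160
Result: 0.7759


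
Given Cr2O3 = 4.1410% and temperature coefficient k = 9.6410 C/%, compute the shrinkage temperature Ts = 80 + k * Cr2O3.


Formula: Ts = 80 + k * Cr2O3
Substituting: Ts = 80 + 9.6410 * 4.1410
Result: 119.9234 C


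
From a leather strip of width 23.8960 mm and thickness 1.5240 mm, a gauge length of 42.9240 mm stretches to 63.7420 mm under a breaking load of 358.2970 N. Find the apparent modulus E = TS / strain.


TS = F / (w * t) = 358.2970 / (23.8960 * 1.5240) = 9.8386 N/mm^2
strain = (Lf - L0) / L0 = (63.7420 - 42.9240) / 42.9240 = 0.4850
E = TS / strain = 9.8386 / 0.4850 = 20.2859 N/mm^2


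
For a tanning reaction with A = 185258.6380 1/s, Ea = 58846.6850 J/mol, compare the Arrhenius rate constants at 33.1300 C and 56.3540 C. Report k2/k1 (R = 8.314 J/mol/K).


T1 = 33.1300 + 273.15 = 306.2800 K; T2 = 56.3540 + 273.15 = 329.5040 K
k1 = A * exp(-Ea/(R*T1)) = 185258.6380 * exp(-58846.6850/(8.314*306.2800)) = 1.7037e-05 1/s
k2 = A * exp(-Ea/(R*T2)) = 185258.6380 * exp(-58846.6850/(8.314*329.5040)) = 8.6850e-05 1/s
k2/k1 = 8.6850e-05 / 1.7037e-05 = 5.0978


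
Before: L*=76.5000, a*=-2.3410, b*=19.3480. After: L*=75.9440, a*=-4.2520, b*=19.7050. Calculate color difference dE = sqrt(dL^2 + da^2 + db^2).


dL = -0.5560, da = -1.9110, db = 0.3570
dE = sqrt((-0.5560)^2 + (-1.9110)^2 + 0.3570^2) = 2.0220


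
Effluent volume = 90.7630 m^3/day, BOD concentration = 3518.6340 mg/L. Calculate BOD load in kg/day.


Formula: BOD_load = volume * conc / 1000
Substituting: BOD_load = 90.7630 * 3518.6340 / 1000
Result: 319.3618 kg/day


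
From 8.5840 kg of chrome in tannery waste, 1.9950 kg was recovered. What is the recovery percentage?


Formula: Recovery = recovered / input * 100
Substituting: Recovery = 1.9950 / 8.5840 * 100
Result: 23.2409 %


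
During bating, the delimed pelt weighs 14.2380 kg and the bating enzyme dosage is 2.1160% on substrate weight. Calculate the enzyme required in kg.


Formula: Enzyme = substrate * pct / 100
Substituting: Enzyme = 14.2380 * 2.1160 / 100
Result: 0.3013 kg


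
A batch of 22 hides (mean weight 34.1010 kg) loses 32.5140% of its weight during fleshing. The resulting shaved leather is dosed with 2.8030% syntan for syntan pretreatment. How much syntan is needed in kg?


Total_raw = N * avg_wt = 22 * 34.1010 = 750.2220 kg
Substrate = Total_raw * (1 - loss/100) = 750.2220 * (1 - 32.5140/100) = 506.2948 kg
Syntan = Substrate * pct / 100 = 506.2948 * 2.8030 / 100 = 14.1914 kg


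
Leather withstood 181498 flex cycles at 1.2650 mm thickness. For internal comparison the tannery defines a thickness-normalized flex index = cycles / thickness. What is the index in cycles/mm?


Formula: Index = cycles / thickness
Substituting: Index = 181498 / 1.2650
Result: 143476.6798 cycles/mm


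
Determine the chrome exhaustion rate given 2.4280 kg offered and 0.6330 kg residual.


Formula: Uptake = (offered - residual) / offered * 100
Substituting: Uptake = (2.4280 - 0.6330) / 2.4280 * 100
Result: 73.9292 %


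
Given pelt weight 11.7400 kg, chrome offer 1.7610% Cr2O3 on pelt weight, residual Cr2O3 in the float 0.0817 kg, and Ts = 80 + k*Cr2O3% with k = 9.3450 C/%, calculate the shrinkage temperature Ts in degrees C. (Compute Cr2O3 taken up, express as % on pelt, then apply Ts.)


Offered = pelt * offer_pct / 100 = 11.7400 * 1.7610 / 100 = 0.2067 kg
Uptake = offered - residual = 0.2067 - 0.0817 = 0.1250 kg
Cr2O3% on pelt = uptake / pelt * 100 = 0.1250 / 11.7400 * 100 = 1.0651 %
Ts = 80 + k * Cr2O3% = 80 + 9.3450 * 1.0651 = 89.9533 C


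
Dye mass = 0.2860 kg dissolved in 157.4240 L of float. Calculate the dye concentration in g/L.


Formula: Conc = dye_mass(kg) / volume(L) * 1000
Substituting: Conc = 0.2860 / 157.4240 * 1000
Result: 1.8167 g/L


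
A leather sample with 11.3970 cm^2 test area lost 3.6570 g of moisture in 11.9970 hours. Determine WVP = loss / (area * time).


Formula: WVP = loss / (area * time)
Substituting: WVP = 3.6570 / (11.3970 * 11.9970)
Result: 0.0267462 g/(cm^2*hr)


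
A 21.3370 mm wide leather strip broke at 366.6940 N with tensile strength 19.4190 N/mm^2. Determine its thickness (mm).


Formula: t = F / (TS * w)
Substituting: t = 366.6940 / (19.4190 * 21.3370)
Result: 0.8850 mm
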